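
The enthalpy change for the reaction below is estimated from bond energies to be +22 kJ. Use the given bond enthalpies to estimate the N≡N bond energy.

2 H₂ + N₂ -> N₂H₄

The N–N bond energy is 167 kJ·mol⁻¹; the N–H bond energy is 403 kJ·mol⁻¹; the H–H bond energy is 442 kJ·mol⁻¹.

D(N≡N) ≈ 917 kJ/mol

Let D be the N≡N bond energy.
Σ(broken) = 2×442 + 1×D = 884 + D
Σ(formed) = 4×403 + 1×167 = 1779
ΔH = Σ(broken) − Σ(formed) = (884 + D) − (1779) = −895 + D
Setting this equal to +22 kJ gives D = 917 kJ/mol.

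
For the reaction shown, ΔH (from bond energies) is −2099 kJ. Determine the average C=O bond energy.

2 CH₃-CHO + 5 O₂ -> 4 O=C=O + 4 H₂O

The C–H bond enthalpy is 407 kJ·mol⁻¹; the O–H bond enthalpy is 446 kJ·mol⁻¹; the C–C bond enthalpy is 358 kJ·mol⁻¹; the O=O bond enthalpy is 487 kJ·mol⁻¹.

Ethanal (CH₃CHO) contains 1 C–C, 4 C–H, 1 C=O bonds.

Let D be the C=O bond energy.
Σ(broken) = 2×358 + 8×407 + 2×D + 5×487 = 6407 + 2D
Σ(formed) = 8×D + 8×446 = 3568 + 8D
ΔH = Σ(broken) − Σ(formed) = (6407 + 2D) − (3568 + 8D) = +2839 − 6D
Setting this equal to −2099 kJ gives 6D = 4938, so D = 823 kJ/mol.

D(C=O) ≈ 823 kJ/mol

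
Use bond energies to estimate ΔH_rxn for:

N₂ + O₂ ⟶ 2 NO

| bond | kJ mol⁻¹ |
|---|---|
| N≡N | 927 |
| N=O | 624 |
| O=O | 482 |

Bonds broken (reactants):
  N≡N: 1 × 927 = 927
  O=O: 1 × 482 = 482
  Σ(broken) = 1409 kJ
Bonds formed (products):
  N=O: 2 × 624 = 1248
  Σ(formed) = 1248 kJ
ΔH = Σ(broken) − Σ(formed) = 1409 − 1248 = +161 kJ

ΔH ≈ +161 kJ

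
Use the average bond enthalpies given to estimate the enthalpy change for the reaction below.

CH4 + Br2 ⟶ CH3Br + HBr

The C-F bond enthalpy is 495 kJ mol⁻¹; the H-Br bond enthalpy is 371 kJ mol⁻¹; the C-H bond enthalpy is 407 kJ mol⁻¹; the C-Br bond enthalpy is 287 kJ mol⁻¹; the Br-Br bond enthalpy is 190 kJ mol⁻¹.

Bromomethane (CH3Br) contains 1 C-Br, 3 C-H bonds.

ΔH ≈ −61 kJ

Bonds broken (reactants):
  Br-Br: 1 × 190 = 190
  C-H: 4 × 407 = 1628
  Σ(broken) = 1818 kJ
Bonds formed (products):
  C-Br: 1 × 287 = 287
  C-H: 3 × 407 = 1221
  H-Br: 1 × 371 = 371
  Σ(formed) = 1879 kJ
ΔH = Σ(broken) − Σ(formed) = 1818 − 1879 = −61 kJ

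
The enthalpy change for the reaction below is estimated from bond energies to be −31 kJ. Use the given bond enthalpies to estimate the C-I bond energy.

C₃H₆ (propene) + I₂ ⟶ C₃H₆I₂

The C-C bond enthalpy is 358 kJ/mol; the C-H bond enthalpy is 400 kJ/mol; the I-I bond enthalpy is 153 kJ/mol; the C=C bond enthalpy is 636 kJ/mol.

D(C-I) ≈ 231 kJ/mol

Let D be the C-I bond energy.
Σ(broken) = 1×358 + 6×400 + 1×636 + 1×153 = 3547
Σ(formed) = 2×358 + 6×400 + 2×D = 3116 + 2D
ΔH = Σ(broken) − Σ(formed) = (3547) − (3116 + 2D) = +431 − 2D
Setting this equal to −31 kJ gives 2D = 462, so D = 231 kJ/mol.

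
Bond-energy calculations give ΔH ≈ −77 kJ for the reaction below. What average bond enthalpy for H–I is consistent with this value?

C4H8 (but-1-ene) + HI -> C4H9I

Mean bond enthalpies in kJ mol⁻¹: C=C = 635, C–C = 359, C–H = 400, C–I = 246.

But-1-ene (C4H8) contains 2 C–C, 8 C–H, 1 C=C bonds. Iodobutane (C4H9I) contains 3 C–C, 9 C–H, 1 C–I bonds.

D(H–I) ≈ 293 kJ/mol

Let D be the H–I bond energy.
Σ(broken) = 2×359 + 8×400 + 1×635 + 1×D = 4553 + D
Σ(formed) = 3×359 + 9×400 + 1×246 = 4923
ΔH = Σ(broken) − Σ(formed) = (4553 + D) − (4923) = −370 + D
Setting this equal to −77 kJ gives D = 293 kJ/mol.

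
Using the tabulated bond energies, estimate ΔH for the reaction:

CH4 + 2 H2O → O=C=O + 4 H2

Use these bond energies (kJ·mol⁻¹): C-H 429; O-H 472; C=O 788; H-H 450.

Bonds broken (reactants):
  C-H: 4 × 429 = 1716
  O-H: 4 × 472 = 1888
  Σ(broken) = 3604 kJ
Bonds formed (products):
  C=O: 2 × 788 = 1576
  H-H: 4 × 450 = 1800
  Σ(formed) = 3376 kJ
ΔH = Σ(broken) − Σ(formed) = 3604 − 3376 = +228 kJ

ΔH ≈ +228 kJ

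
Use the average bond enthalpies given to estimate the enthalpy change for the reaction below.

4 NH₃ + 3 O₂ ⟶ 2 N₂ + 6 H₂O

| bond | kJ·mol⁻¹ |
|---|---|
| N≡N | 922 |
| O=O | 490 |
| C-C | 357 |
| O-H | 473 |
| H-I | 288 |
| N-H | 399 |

ΔH ≈ −1262 kJ

Bonds broken (reactants):
  N-H: 12 × 399 = 4788
  O=O: 3 × 490 = 1470
  Σ(broken) = 6258 kJ
Bonds formed (products):
  N≡N: 2 × 922 = 1844
  O-H: 12 × 473 = 5676
  Σ(formed) = 7520 kJ
ΔH = Σ(broken) − Σ(formed) = 6258 − 7520 = −1262 kJ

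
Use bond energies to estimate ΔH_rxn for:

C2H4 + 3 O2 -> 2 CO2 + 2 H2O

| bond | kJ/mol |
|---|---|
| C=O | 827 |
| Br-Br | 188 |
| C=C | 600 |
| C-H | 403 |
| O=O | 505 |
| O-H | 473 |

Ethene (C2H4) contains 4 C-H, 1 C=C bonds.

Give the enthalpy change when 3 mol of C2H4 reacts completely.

ΔH = −4419 kJ

Bonds broken (reactants):
  C-H: 4 × 403 = 1612
  C=C: 1 × 600 = 600
  O=O: 3 × 505 = 1515
  Σ(broken) = 3727 kJ
Bonds formed (products):
  C=O: 4 × 827 = 3308
  O-H: 4 × 473 = 1892
  Σ(formed) = 5200 kJ
ΔH = Σ(broken) − Σ(formed) = 3727 − 5200 = −1473 kJ
For 3× the reaction as written: 3 × (−1473) = −4419 kJ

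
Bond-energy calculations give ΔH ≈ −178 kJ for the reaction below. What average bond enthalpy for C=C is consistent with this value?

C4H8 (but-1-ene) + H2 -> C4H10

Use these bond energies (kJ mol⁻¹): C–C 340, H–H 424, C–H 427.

Let D be the C=C bond energy.
Σ(broken) = 2×340 + 8×427 + 1×D + 1×424 = 4520 + D
Σ(formed) = 3×340 + 10×427 = 5290
ΔH = Σ(broken) − Σ(formed) = (4520 + D) − (5290) = −770 + D
Setting this equal to −178 kJ gives D = 592 kJ/mol.

D(C=C) ≈ 592 kJ/mol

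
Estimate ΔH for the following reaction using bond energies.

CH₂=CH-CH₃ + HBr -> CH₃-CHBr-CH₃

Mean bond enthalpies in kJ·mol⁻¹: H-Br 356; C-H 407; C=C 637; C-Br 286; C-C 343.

Bonds broken (reactants):
  C-C: 1 × 343 = 343
  C-H: 6 × 407 = 2442
  C=C: 1 × 637 = 637
  H-Br: 1 × 356 = 356
  Σ(broken) = 3778 kJ
Bonds formed (products):
  C-Br: 1 × 286 = 286
  C-C: 2 × 343 = 686
  C-H: 7 × 407 = 2849
  Σ(formed) = 3821 kJ
ΔH = Σ(broken) − Σ(formed) = 3778 − 3821 = −43 kJ

ΔH ≈ −43 kJ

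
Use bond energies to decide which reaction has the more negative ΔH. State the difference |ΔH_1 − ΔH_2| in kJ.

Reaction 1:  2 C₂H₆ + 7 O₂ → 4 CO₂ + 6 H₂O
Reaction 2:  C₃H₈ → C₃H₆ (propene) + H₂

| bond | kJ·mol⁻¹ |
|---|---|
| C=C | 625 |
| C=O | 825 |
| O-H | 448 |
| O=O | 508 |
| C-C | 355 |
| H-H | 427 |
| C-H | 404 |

Reaction 1:
  Bonds broken (reactants):
    C-C: 2 × 355 = 710
    C-H: 12 × 404 = 4848
    O=O: 7 × 508 = 3556
    Σ(broken) = 9114 kJ
  Bonds formed (products):
    C=O: 8 × 825 = 6600
    O-H: 12 × 448 = 5376
    Σ(formed) = 11976 kJ
  ΔH_1 = 9114 − 11976 = −2862 kJ
Reaction 2:
  Bonds broken (reactants):
    C-C: 2 × 355 = 710
    C-H: 8 × 404 = 3232
    Σ(broken) = 3942 kJ
  Bonds formed (products):
    C-C: 1 × 355 = 355
    C-H: 6 × 404 = 2424
    C=C: 1 × 625 = 625
    H-H: 1 × 427 = 427
    Σ(formed) = 3831 kJ
  ΔH_2 = 3942 − 3831 = +111 kJ
ΔH_1 − ΔH_2 = −2973 kJ, so reaction 1 has the more negative ΔH; |ΔH_1 − ΔH_2| = 2973 kJ.

Reaction 1, by 2973 kJ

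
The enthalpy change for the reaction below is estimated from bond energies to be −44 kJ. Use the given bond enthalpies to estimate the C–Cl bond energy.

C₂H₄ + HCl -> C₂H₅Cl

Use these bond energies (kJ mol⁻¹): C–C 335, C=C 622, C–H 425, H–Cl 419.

D(C–Cl) ≈ 325 kJ/mol

Let D be the C–Cl bond energy.
Σ(broken) = 4×425 + 1×622 + 1×419 = 2741
Σ(formed) = 1×335 + 1×D + 5×425 = 2460 + D
ΔH = Σ(broken) − Σ(formed) = (2741) − (2460 + D) = +281 − D
Setting this equal to −44 kJ gives D = 325 kJ/mol.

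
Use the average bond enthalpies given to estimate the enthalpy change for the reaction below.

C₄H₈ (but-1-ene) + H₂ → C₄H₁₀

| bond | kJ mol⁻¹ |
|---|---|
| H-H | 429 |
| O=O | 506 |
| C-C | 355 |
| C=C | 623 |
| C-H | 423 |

ΔH ≈ −149 kJ

Bonds broken (reactants):
  C-C: 2 × 355 = 710
  C-H: 8 × 423 = 3384
  C=C: 1 × 623 = 623
  H-H: 1 × 429 = 429
  Σ(broken) = 5146 kJ
Bonds formed (products):
  C-C: 3 × 355 = 1065
  C-H: 10 × 423 = 4230
  Σ(formed) = 5295 kJ
ΔH = Σ(broken) − Σ(formed) = 5146 − 5295 = −149 kJ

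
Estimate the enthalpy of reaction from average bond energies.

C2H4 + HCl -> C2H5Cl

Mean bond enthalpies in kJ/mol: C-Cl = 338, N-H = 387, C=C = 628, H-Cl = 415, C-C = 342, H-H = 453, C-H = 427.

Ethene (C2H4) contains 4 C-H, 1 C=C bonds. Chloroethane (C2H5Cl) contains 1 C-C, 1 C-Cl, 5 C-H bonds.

Bonds broken (reactants):
  C-H: 4 × 427 = 1708
  C=C: 1 × 628 = 628
  H-Cl: 1 × 415 = 415
  Σ(broken) = 2751 kJ
Bonds formed (products):
  C-C: 1 × 342 = 342
  C-Cl: 1 × 338 = 338
  C-H: 5 × 427 = 2135
  Σ(formed) = 2815 kJ
ΔH = Σ(broken) − Σ(formed) = 2751 − 2815 = −64 kJ

ΔH ≈ −64 kJ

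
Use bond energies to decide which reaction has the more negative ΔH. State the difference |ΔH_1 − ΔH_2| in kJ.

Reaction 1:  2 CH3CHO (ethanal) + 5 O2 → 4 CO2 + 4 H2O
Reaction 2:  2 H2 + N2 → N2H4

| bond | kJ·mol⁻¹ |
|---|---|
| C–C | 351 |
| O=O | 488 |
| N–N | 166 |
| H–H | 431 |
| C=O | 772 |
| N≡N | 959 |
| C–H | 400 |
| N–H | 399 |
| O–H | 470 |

Reaction 1:
  Bonds broken (reactants):
    C–C: 2 × 351 = 702
    C–H: 8 × 400 = 3200
    C=O: 2 × 772 = 1544
    O=O: 5 × 488 = 2440
    Σ(broken) = 7886 kJ
  Bonds formed (products):
    C=O: 8 × 772 = 6176
    O–H: 8 × 470 = 3760
    Σ(formed) = 9936 kJ
  ΔH_1 = 7886 − 9936 = −2050 kJ
Reaction 2:
  Bonds broken (reactants):
    H–H: 2 × 431 = 862
    N≡N: 1 × 959 = 959
    Σ(broken) = 1821 kJ
  Bonds formed (products):
    N–H: 4 × 399 = 1596
    N–N: 1 × 166 = 166
    Σ(formed) = 1762 kJ
  ΔH_2 = 1821 − 1762 = +59 kJ
ΔH_1 − ΔH_2 = −2109 kJ, so reaction 1 has the more negative ΔH; |ΔH_1 − ΔH_2| = 2109 kJ.

Reaction 1, by 2109 kJ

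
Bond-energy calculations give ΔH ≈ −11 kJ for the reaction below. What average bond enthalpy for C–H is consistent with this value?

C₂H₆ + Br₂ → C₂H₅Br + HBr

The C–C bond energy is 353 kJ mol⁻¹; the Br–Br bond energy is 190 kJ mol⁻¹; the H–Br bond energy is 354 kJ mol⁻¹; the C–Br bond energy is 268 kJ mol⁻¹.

D(C–H) ≈ 421 kJ/mol

Let D be the C–H bond energy.
Σ(broken) = 1×190 + 1×353 + 6×D = 543 + 6D
Σ(formed) = 1×268 + 1×353 + 5×D + 1×354 = 975 + 5D
ΔH = Σ(broken) − Σ(formed) = (543 + 6D) − (975 + 5D) = −432 + D
Setting this equal to −11 kJ gives D = 421 kJ/mol.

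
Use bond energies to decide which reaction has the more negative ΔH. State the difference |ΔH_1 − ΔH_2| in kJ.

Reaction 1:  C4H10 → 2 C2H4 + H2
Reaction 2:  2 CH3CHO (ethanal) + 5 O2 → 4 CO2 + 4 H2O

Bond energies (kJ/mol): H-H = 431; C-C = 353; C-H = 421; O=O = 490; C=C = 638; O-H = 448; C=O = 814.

Reaction 2, by 2138 kJ

Reaction 1:
  Bonds broken (reactants):
    C-C: 3 × 353 = 1059
    C-H: 10 × 421 = 4210
    Σ(broken) = 5269 kJ
  Bonds formed (products):
    C-H: 8 × 421 = 3368
    C=C: 2 × 638 = 1276
    H-H: 1 × 431 = 431
    Σ(formed) = 5075 kJ
  ΔH_1 = 5269 − 5075 = +194 kJ
Reaction 2:
  Bonds broken (reactants):
    C-C: 2 × 353 = 706
    C-H: 8 × 421 = 3368
    C=O: 2 × 814 = 1628
    O=O: 5 × 490 = 2450
    Σ(broken) = 8152 kJ
  Bonds formed (products):
    C=O: 8 × 814 = 6512
    O-H: 8 × 448 = 3584
    Σ(formed) = 10096 kJ
  ΔH_2 = 8152 − 10096 = −1944 kJ
ΔH_1 − ΔH_2 = +2138 kJ, so reaction 2 has the more negative ΔH; |ΔH_1 − ΔH_2| = 2138 kJ.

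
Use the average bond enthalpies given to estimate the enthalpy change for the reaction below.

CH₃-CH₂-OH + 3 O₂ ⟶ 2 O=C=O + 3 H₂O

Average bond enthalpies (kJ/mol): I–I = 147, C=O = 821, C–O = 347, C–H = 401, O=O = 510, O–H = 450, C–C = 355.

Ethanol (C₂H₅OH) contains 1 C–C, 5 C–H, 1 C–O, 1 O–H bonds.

Bonds broken (reactants):
  C–C: 1 × 355 = 355
  C–H: 5 × 401 = 2005
  C–O: 1 × 347 = 347
  O–H: 1 × 450 = 450
  O=O: 3 × 510 = 1530
  Σ(broken) = 4687 kJ
Bonds formed (products):
  C=O: 4 × 821 = 3284
  O–H: 6 × 450 = 2700
  Σ(formed) = 5984 kJ
ΔH = Σ(broken) − Σ(formed) = 4687 − 5984 = −1297 kJ

ΔH ≈ −1297 kJ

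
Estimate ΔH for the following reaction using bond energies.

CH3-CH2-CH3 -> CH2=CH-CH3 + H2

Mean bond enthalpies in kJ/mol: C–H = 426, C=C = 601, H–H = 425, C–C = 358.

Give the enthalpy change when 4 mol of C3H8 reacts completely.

Bonds broken (reactants):
  C–C: 2 × 358 = 716
  C–H: 8 × 426 = 3408
  Σ(broken) = 4124 kJ
Bonds formed (products):
  C–C: 1 × 358 = 358
  C–H: 6 × 426 = 2556
  C=C: 1 × 601 = 601
  H–H: 1 × 425 = 425
  Σ(formed) = 3940 kJ
ΔH = Σ(broken) − Σ(formed) = 4124 − 3940 = +184 kJ
For 4× the reaction as written: 4 × (+184) = +736 kJ

ΔH = +736 kJ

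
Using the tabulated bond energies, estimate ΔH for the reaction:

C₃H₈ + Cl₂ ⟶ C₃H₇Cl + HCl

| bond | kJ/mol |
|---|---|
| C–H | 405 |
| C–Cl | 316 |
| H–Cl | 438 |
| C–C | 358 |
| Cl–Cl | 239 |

Bonds broken (reactants):
  C–C: 2 × 358 = 716
  C–H: 8 × 405 = 3240
  Cl–Cl: 1 × 239 = 239
  Σ(broken) = 4195 kJ
Bonds formed (products):
  C–C: 2 × 358 = 716
  C–Cl: 1 × 316 = 316
  C–H: 7 × 405 = 2835
  H–Cl: 1 × 438 = 438
  Σ(formed) = 4305 kJ
ΔH = Σ(broken) − Σ(formed) = 4195 − 4305 = −110 kJ

ΔH ≈ −110 kJ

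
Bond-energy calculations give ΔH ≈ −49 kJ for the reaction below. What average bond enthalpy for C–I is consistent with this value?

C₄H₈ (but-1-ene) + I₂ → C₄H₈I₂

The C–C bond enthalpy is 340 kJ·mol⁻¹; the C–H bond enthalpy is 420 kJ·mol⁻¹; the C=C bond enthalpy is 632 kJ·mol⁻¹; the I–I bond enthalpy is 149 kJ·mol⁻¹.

Let D be the C–I bond energy.
Σ(broken) = 2×340 + 8×420 + 1×632 + 1×149 = 4821
Σ(formed) = 3×340 + 8×420 + 2×D = 4380 + 2D
ΔH = Σ(broken) − Σ(formed) = (4821) − (4380 + 2D) = +441 − 2D
Setting this equal to −49 kJ gives 2D = 490, so D = 245 kJ/mol.

D(C–I) ≈ 245 kJ/mol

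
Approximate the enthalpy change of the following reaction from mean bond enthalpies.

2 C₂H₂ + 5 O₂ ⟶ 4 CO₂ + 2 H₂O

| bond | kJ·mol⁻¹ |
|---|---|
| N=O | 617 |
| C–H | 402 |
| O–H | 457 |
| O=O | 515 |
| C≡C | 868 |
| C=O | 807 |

Bonds broken (reactants):
  C≡C: 2 × 868 = 1736
  C–H: 4 × 402 = 1608
  O=O: 5 × 515 = 2575
  Σ(broken) = 5919 kJ
Bonds formed (products):
  C=O: 8 × 807 = 6456
  O–H: 4 × 457 = 1828
  Σ(formed) = 8284 kJ
ΔH = Σ(broken) − Σ(formed) = 5919 − 8284 = −2365 kJ

ΔH ≈ −2365 kJ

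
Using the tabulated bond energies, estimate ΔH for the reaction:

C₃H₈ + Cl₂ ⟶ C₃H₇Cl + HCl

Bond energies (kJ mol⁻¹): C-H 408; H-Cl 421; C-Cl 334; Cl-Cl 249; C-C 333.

ΔH ≈ −98 kJ

Bonds broken (reactants):
  C-C: 2 × 333 = 666
  C-H: 8 × 408 = 3264
  Cl-Cl: 1 × 249 = 249
  Σ(broken) = 4179 kJ
Bonds formed (products):
  C-C: 2 × 333 = 666
  C-Cl: 1 × 334 = 334
  C-H: 7 × 408 = 2856
  H-Cl: 1 × 421 = 421
  Σ(formed) = 4277 kJ
ΔH = Σ(broken) − Σ(formed) = 4179 − 4277 = −98 kJ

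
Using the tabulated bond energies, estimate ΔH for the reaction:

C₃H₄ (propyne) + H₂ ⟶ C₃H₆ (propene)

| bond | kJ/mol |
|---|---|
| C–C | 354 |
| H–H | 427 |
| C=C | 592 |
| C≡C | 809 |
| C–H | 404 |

Bonds broken (reactants):
  C≡C: 1 × 809 = 809
  C–C: 1 × 354 = 354
  C–H: 4 × 404 = 1616
  H–H: 1 × 427 = 427
  Σ(broken) = 3206 kJ
Bonds formed (products):
  C–C: 1 × 354 = 354
  C–H: 6 × 404 = 2424
  C=C: 1 × 592 = 592
  Σ(formed) = 3370 kJ
ΔH = Σ(broken) − Σ(formed) = 3206 − 3370 = −164 kJ

ΔH ≈ −164 kJ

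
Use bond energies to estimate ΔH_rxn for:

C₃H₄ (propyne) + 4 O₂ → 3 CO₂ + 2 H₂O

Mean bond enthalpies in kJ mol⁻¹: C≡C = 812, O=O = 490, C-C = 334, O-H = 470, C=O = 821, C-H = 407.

ΔH ≈ −2072 kJ

Bonds broken (reactants):
  C≡C: 1 × 812 = 812
  C-C: 1 × 334 = 334
  C-H: 4 × 407 = 1628
  O=O: 4 × 490 = 1960
  Σ(broken) = 4734 kJ
Bonds formed (products):
  C=O: 6 × 821 = 4926
  O-H: 4 × 470 = 1880
  Σ(formed) = 6806 kJ
ΔH = Σ(broken) − Σ(formed) = 4734 − 6806 = −2072 kJ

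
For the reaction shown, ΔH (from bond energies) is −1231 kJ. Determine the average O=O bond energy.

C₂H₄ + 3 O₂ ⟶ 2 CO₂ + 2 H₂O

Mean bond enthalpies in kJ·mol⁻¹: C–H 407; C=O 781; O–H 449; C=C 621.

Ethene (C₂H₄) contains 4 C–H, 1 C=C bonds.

D(O=O) ≈ 480 kJ/mol

Let D be the O=O bond energy.
Σ(broken) = 4×407 + 1×621 + 3×D = 2249 + 3D
Σ(formed) = 4×781 + 4×449 = 4920
ΔH = Σ(broken) − Σ(formed) = (2249 + 3D) − (4920) = −2671 + 3D
Setting this equal to −1231 kJ gives 3D = 1440, so D = 480 kJ/mol.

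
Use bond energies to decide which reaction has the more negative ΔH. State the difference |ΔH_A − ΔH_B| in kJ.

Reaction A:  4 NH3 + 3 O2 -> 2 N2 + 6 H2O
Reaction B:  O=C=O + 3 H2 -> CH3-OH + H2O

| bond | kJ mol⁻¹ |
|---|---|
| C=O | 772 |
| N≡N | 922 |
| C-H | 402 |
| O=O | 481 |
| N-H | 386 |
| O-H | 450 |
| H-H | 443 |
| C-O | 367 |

Reaction A, by 1119 kJ

Reaction A:
  Bonds broken (reactants):
    N-H: 12 × 386 = 4632
    O=O: 3 × 481 = 1443
    Σ(broken) = 6075 kJ
  Bonds formed (products):
    N≡N: 2 × 922 = 1844
    O-H: 12 × 450 = 5400
    Σ(formed) = 7244 kJ
  ΔH_A = 6075 − 7244 = −1169 kJ
Reaction B:
  Bonds broken (reactants):
    C=O: 2 × 772 = 1544
    H-H: 3 × 443 = 1329
    Σ(broken) = 2873 kJ
  Bonds formed (products):
    C-H: 3 × 402 = 1206
    C-O: 1 × 367 = 367
    O-H: 3 × 450 = 1350
    Σ(formed) = 2923 kJ
  ΔH_B = 2873 − 2923 = −50 kJ
ΔH_A − ΔH_B = −1119 kJ, so reaction A has the more negative ΔH; |ΔH_A − ΔH_B| = 1119 kJ.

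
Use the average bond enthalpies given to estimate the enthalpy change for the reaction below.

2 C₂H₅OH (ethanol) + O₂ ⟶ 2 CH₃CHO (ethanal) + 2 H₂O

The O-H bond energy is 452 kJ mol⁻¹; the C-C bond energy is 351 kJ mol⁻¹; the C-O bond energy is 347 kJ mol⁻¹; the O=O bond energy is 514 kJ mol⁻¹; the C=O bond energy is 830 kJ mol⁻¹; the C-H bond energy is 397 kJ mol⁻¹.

ΔH ≈ −562 kJ

Bonds broken (reactants):
  C-C: 2 × 351 = 702
  C-H: 10 × 397 = 3970
  C-O: 2 × 347 = 694
  O-H: 2 × 452 = 904
  O=O: 1 × 514 = 514
  Σ(broken) = 6784 kJ
Bonds formed (products):
  C-C: 2 × 351 = 702
  C-H: 8 × 397 = 3176
  C=O: 2 × 830 = 1660
  O-H: 4 × 452 = 1808
  Σ(formed) = 7346 kJ
ΔH = Σ(broken) − Σ(formed) = 6784 − 7346 = −562 kJ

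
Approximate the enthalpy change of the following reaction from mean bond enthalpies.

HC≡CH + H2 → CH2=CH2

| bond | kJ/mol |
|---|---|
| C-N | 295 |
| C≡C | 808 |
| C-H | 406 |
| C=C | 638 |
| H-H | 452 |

Bonds broken (reactants):
  C≡C: 1 × 808 = 808
  C-H: 2 × 406 = 812
  H-H: 1 × 452 = 452
  Σ(broken) = 2072 kJ
Bonds formed (products):
  C-H: 4 × 406 = 1624
  C=C: 1 × 638 = 638
  Σ(formed) = 2262 kJ
ΔH = Σ(broken) − Σ(formed) = 2072 − 2262 = −190 kJ

ΔH ≈ −190 kJ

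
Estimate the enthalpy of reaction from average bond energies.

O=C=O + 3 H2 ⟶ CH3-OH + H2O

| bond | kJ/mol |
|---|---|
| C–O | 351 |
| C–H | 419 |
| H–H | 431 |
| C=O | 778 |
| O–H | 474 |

Bonds broken (reactants):
  C=O: 2 × 778 = 1556
  H–H: 3 × 431 = 1293
  Σ(broken) = 2849 kJ
Bonds formed (products):
  C–H: 3 × 419 = 1257
  C–O: 1 × 351 = 351
  O–H: 3 × 474 = 1422
  Σ(formed) = 3030 kJ
ΔH = Σ(broken) − Σ(formed) = 2849 − 3030 = −181 kJ

ΔH ≈ −181 kJ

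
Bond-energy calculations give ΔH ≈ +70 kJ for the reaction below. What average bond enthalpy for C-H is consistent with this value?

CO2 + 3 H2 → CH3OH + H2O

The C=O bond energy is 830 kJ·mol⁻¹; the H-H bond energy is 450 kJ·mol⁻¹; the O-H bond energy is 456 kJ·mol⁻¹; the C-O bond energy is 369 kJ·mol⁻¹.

Let D be the C-H bond energy.
Σ(broken) = 2×830 + 3×450 = 3010
Σ(formed) = 3×D + 1×369 + 3×456 = 1737 + 3D
ΔH = Σ(broken) − Σ(formed) = (3010) − (1737 + 3D) = +1273 − 3D
Setting this equal to +70 kJ gives 3D = 1203, so D = 401 kJ/mol.

D(C-H) ≈ 401 kJ/mol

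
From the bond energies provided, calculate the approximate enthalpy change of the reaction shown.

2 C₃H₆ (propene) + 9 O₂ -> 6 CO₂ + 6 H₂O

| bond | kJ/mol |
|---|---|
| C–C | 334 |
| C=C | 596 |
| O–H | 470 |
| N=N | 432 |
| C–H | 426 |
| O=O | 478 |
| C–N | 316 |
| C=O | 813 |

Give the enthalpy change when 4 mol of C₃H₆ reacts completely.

Bonds broken (reactants):
  C–C: 2 × 334 = 668
  C–H: 12 × 426 = 5112
  C=C: 2 × 596 = 1192
  O=O: 9 × 478 = 4302
  Σ(broken) = 11274 kJ
Bonds formed (products):
  C=O: 12 × 813 = 9756
  O–H: 12 × 470 = 5640
  Σ(formed) = 15396 kJ
ΔH = Σ(broken) − Σ(formed) = 11274 − 15396 = −4122 kJ
For 2× the reaction as written: 2 × (−4122) = −8244 kJ

ΔH = −8244 kJ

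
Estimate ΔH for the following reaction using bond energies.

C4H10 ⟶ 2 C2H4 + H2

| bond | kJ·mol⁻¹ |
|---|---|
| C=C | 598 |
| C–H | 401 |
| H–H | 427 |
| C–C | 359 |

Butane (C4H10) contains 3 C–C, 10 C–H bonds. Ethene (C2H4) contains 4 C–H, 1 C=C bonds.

Bonds broken (reactants):
  C–C: 3 × 359 = 1077
  C–H: 10 × 401 = 4010
  Σ(broken) = 5087 kJ
Bonds formed (products):
  C–H: 8 × 401 = 3208
  C=C: 2 × 598 = 1196
  H–H: 1 × 427 = 427
  Σ(formed) = 4831 kJ
ΔH = Σ(broken) − Σ(formed) = 5087 − 4831 = +256 kJ

ΔH ≈ +256 kJ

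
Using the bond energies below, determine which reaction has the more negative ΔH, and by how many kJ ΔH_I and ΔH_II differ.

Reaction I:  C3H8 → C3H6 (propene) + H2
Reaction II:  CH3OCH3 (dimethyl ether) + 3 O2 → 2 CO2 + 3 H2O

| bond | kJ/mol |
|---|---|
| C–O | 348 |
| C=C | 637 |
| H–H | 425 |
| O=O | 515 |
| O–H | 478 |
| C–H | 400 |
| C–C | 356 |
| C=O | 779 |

Reaction I:
  Bonds broken (reactants):
    C–C: 2 × 356 = 712
    C–H: 8 × 400 = 3200
    Σ(broken) = 3912 kJ
  Bonds formed (products):
    C–C: 1 × 356 = 356
    C–H: 6 × 400 = 2400
    C=C: 1 × 637 = 637
    H–H: 1 × 425 = 425
    Σ(formed) = 3818 kJ
  ΔH_I = 3912 − 3818 = +94 kJ
Reaction II:
  Bonds broken (reactants):
    C–H: 6 × 400 = 2400
    C–O: 2 × 348 = 696
    O=O: 3 × 515 = 1545
    Σ(broken) = 4641 kJ
  Bonds formed (products):
    C=O: 4 × 779 = 3116
    O–H: 6 × 478 = 2868
    Σ(formed) = 5984 kJ
  ΔH_II = 4641 − 5984 = −1343 kJ
ΔH_I − ΔH_II = +1437 kJ, so reaction II has the more negative ΔH; |ΔH_I − ΔH_II| = 1437 kJ.

Reaction II, by 1437 kJ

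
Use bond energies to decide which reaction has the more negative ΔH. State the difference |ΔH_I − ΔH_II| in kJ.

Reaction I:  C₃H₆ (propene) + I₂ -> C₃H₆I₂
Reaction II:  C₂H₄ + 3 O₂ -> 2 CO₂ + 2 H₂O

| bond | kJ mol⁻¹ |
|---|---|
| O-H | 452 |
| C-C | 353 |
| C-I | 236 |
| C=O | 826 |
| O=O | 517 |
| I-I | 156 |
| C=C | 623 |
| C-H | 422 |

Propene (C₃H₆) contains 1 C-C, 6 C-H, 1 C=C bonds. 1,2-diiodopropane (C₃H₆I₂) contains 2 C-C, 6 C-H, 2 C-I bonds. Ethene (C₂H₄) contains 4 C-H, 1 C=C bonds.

Reaction I:
  Bonds broken (reactants):
    C-C: 1 × 353 = 353
    C-H: 6 × 422 = 2532
    C=C: 1 × 623 = 623
    I-I: 1 × 156 = 156
    Σ(broken) = 3664 kJ
  Bonds formed (products):
    C-C: 2 × 353 = 706
    C-H: 6 × 422 = 2532
    C-I: 2 × 236 = 472
    Σ(formed) = 3710 kJ
  ΔH_I = 3664 − 3710 = −46 kJ
Reaction II:
  Bonds broken (reactants):
    C-H: 4 × 422 = 1688
    C=C: 1 × 623 = 623
    O=O: 3 × 517 = 1551
    Σ(broken) = 3862 kJ
  Bonds formed (products):
    C=O: 4 × 826 = 3304
    O-H: 4 × 452 = 1808
    Σ(formed) = 5112 kJ
  ΔH_II = 3862 − 5112 = −1250 kJ
ΔH_I − ΔH_II = +1204 kJ, so reaction II has the more negative ΔH; |ΔH_I − ΔH_II| = 1204 kJ.

Reaction II, by 1204 kJ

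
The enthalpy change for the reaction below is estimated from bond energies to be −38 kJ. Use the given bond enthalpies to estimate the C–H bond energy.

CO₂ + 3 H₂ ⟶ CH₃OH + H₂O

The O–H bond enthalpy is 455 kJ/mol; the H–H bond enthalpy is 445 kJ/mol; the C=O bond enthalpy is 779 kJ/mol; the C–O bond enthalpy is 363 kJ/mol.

Let D be the C–H bond energy.
Σ(broken) = 2×779 + 3×445 = 2893
Σ(formed) = 3×D + 1×363 + 3×455 = 1728 + 3D
ΔH = Σ(broken) − Σ(formed) = (2893) − (1728 + 3D) = +1165 − 3D
Setting this equal to −38 kJ gives 3D = 1203, so D = 401 kJ/mol.

D(C–H) ≈ 401 kJ/mol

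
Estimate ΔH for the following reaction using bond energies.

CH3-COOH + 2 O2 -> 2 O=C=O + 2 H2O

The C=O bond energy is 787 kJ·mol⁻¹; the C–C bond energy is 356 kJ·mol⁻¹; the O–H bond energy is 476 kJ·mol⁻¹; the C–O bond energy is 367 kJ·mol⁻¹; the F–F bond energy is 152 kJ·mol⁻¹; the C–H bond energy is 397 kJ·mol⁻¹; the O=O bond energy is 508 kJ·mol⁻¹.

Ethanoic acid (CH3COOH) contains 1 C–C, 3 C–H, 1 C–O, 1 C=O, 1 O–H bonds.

Bonds broken (reactants):
  C–C: 1 × 356 = 356
  C–H: 3 × 397 = 1191
  C–O: 1 × 367 = 367
  C=O: 1 × 787 = 787
  O–H: 1 × 476 = 476
  O=O: 2 × 508 = 1016
  Σ(broken) = 4193 kJ
Bonds formed (products):
  C=O: 4 × 787 = 3148
  O–H: 4 × 476 = 1904
  Σ(formed) = 5052 kJ
ΔH = Σ(broken) − Σ(formed) = 4193 − 5052 = −859 kJ

ΔH ≈ −859 kJ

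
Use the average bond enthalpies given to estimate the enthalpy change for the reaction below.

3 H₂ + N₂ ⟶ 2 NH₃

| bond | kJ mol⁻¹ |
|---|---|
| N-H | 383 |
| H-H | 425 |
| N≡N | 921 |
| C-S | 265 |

ΔH ≈ −102 kJ

Bonds broken (reactants):
  H-H: 3 × 425 = 1275
  N≡N: 1 × 921 = 921
  Σ(broken) = 2196 kJ
Bonds formed (products):
  N-H: 6 × 383 = 2298
  Σ(formed) = 2298 kJ
ΔH = Σ(broken) − Σ(formed) = 2196 − 2298 = −102 kJ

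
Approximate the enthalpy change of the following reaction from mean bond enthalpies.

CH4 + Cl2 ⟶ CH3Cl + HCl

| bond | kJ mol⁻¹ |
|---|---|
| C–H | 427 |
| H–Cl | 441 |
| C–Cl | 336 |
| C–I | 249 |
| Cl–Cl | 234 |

ΔH ≈ −116 kJ

Bonds broken (reactants):
  C–H: 4 × 427 = 1708
  Cl–Cl: 1 × 234 = 234
  Σ(broken) = 1942 kJ
Bonds formed (products):
  C–Cl: 1 × 336 = 336
  C–H: 3 × 427 = 1281
  H–Cl: 1 × 441 = 441
  Σ(formed) = 2058 kJ
ΔH = Σ(broken) − Σ(formed) = 1942 − 2058 = −116 kJ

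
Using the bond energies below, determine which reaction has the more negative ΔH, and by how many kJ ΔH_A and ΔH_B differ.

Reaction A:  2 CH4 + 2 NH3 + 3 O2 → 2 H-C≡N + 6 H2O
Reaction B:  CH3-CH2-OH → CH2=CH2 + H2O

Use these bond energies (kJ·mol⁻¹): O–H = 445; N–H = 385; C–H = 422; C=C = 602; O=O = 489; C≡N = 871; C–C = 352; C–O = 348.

Reaction A, by 848 kJ

Reaction A:
  Bonds broken (reactants):
    C–H: 8 × 422 = 3376
    N–H: 6 × 385 = 2310
    O=O: 3 × 489 = 1467
    Σ(broken) = 7153 kJ
  Bonds formed (products):
    C≡N: 2 × 871 = 1742
    C–H: 2 × 422 = 844
    O–H: 12 × 445 = 5340
    Σ(formed) = 7926 kJ
  ΔH_A = 7153 − 7926 = −773 kJ
Reaction B:
  Bonds broken (reactants):
    C–C: 1 × 352 = 352
    C–H: 5 × 422 = 2110
    C–O: 1 × 348 = 348
    O–H: 1 × 445 = 445
    Σ(broken) = 3255 kJ
  Bonds formed (products):
    C–H: 4 × 422 = 1688
    C=C: 1 × 602 = 602
    O–H: 2 × 445 = 890
    Σ(formed) = 3180 kJ
  ΔH_B = 3255 − 3180 = +75 kJ
ΔH_A − ΔH_B = −848 kJ, so reaction A has the more negative ΔH; |ΔH_A − ΔH_B| = 848 kJ.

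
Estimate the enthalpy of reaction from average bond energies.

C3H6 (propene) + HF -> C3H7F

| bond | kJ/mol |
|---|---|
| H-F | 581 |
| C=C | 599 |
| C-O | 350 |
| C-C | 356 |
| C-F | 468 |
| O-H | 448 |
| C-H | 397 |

Bonds broken (reactants):
  C-C: 1 × 356 = 356
  C-H: 6 × 397 = 2382
  C=C: 1 × 599 = 599
  H-F: 1 × 581 = 581
  Σ(broken) = 3918 kJ
Bonds formed (products):
  C-C: 2 × 356 = 712
  C-F: 1 × 468 = 468
  C-H: 7 × 397 = 2779
  Σ(formed) = 3959 kJ
ΔH = Σ(broken) − Σ(formed) = 3918 − 3959 = −41 kJ

ΔH ≈ −41 kJ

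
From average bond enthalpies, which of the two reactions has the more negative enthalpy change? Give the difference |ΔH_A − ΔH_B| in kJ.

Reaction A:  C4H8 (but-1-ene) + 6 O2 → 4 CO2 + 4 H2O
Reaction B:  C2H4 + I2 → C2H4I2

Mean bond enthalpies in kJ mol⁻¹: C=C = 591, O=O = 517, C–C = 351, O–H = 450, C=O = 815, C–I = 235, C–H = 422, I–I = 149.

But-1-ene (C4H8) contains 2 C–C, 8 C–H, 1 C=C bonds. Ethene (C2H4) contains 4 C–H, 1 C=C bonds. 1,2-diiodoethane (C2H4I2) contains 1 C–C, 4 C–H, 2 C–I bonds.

Reaction A, by 2268 kJ

Reaction A:
  Bonds broken (reactants):
    C–C: 2 × 351 = 702
    C–H: 8 × 422 = 3376
    C=C: 1 × 591 = 591
    O=O: 6 × 517 = 3102
    Σ(broken) = 7771 kJ
  Bonds formed (products):
    C=O: 8 × 815 = 6520
    O–H: 8 × 450 = 3600
    Σ(formed) = 10120 kJ
  ΔH_A = 7771 − 10120 = −2349 kJ
Reaction B:
  Bonds broken (reactants):
    C–H: 4 × 422 = 1688
    C=C: 1 × 591 = 591
    I–I: 1 × 149 = 149
    Σ(broken) = 2428 kJ
  Bonds formed (products):
    C–C: 1 × 351 = 351
    C–H: 4 × 422 = 1688
    C–I: 2 × 235 = 470
    Σ(formed) = 2509 kJ
  ΔH_B = 2428 − 2509 = −81 kJ
ΔH_A − ΔH_B = −2268 kJ, so reaction A has the more negative ΔH; |ΔH_A − ΔH_B| = 2268 kJ.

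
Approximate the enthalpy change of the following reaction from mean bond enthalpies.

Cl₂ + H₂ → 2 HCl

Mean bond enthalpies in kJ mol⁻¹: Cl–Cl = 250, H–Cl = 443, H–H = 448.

Bonds broken (reactants):
  Cl–Cl: 1 × 250 = 250
  H–H: 1 × 448 = 448
  Σ(broken) = 698 kJ
Bonds formed (products):
  H–Cl: 2 × 443 = 886
  Σ(formed) = 886 kJ
ΔH = Σ(broken) − Σ(formed) = 698 − 886 = −188 kJ

ΔH ≈ −188 kJ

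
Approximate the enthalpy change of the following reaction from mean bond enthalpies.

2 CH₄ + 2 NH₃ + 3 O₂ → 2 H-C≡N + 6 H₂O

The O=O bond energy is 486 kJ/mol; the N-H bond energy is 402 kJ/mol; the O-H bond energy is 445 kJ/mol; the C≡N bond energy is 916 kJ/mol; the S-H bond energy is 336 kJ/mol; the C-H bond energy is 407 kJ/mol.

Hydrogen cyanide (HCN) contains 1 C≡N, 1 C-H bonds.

Bonds broken (reactants):
  C-H: 8 × 407 = 3256
  N-H: 6 × 402 = 2412
  O=O: 3 × 486 = 1458
  Σ(broken) = 7126 kJ
Bonds formed (products):
  C≡N: 2 × 916 = 1832
  C-H: 2 × 407 = 814
  O-H: 12 × 445 = 5340
  Σ(formed) = 7986 kJ
ΔH = Σ(broken) − Σ(formed) = 7126 − 7986 = −860 kJ

ΔH ≈ −860 kJ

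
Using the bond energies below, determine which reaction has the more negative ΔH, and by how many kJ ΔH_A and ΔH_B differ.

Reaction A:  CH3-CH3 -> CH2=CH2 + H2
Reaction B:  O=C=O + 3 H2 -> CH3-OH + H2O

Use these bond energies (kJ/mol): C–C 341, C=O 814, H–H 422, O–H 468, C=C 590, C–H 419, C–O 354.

Reaction A:
  Bonds broken (reactants):
    C–C: 1 × 341 = 341
    C–H: 6 × 419 = 2514
    Σ(broken) = 2855 kJ
  Bonds formed (products):
    C–H: 4 × 419 = 1676
    C=C: 1 × 590 = 590
    H–H: 1 × 422 = 422
    Σ(formed) = 2688 kJ
  ΔH_A = 2855 − 2688 = +167 kJ
Reaction B:
  Bonds broken (reactants):
    C=O: 2 × 814 = 1628
    H–H: 3 × 422 = 1266
    Σ(broken) = 2894 kJ
  Bonds formed (products):
    C–H: 3 × 419 = 1257
    C–O: 1 × 354 = 354
    O–H: 3 × 468 = 1404
    Σ(formed) = 3015 kJ
  ΔH_B = 2894 − 3015 = −121 kJ
ΔH_A − ΔH_B = +288 kJ, so reaction B has the more negative ΔH; |ΔH_A − ΔH_B| = 288 kJ.

Reaction B, by 288 kJ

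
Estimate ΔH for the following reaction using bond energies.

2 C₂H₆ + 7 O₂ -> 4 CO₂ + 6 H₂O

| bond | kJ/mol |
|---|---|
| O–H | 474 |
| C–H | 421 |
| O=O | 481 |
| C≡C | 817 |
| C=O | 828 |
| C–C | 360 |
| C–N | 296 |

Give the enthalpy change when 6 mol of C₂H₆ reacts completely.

Bonds broken (reactants):
  C–C: 2 × 360 = 720
  C–H: 12 × 421 = 5052
  O=O: 7 × 481 = 3367
  Σ(broken) = 9139 kJ
Bonds formed (products):
  C=O: 8 × 828 = 6624
  O–H: 12 × 474 = 5688
  Σ(formed) = 12312 kJ
ΔH = Σ(broken) − Σ(formed) = 9139 − 12312 = −3173 kJ
For 3× the reaction as written: 3 × (−3173) = −9519 kJ

ΔH = −9519 kJ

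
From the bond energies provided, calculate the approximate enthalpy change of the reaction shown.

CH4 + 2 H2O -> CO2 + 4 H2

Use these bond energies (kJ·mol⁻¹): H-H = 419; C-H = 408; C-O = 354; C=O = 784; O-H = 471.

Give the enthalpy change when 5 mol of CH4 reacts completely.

ΔH = +1360 kJ

Bonds broken (reactants):
  C-H: 4 × 408 = 1632
  O-H: 4 × 471 = 1884
  Σ(broken) = 3516 kJ
Bonds formed (products):
  C=O: 2 × 784 = 1568
  H-H: 4 × 419 = 1676
  Σ(formed) = 3244 kJ
ΔH = Σ(broken) − Σ(formed) = 3516 − 3244 = +272 kJ
For 5× the reaction as written: 5 × (+272) = +1360 kJ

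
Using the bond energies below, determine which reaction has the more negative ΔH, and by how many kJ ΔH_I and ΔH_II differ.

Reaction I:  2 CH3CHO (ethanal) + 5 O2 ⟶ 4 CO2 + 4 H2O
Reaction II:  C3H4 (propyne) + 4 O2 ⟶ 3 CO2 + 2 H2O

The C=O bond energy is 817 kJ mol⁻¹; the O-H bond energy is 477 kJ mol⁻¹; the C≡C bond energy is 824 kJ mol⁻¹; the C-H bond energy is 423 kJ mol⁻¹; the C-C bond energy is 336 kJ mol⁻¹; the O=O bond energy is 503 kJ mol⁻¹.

Reaction I, by 201 kJ

Reaction I:
  Bonds broken (reactants):
    C-C: 2 × 336 = 672
    C-H: 8 × 423 = 3384
    C=O: 2 × 817 = 1634
    O=O: 5 × 503 = 2515
    Σ(broken) = 8205 kJ
  Bonds formed (products):
    C=O: 8 × 817 = 6536
    O-H: 8 × 477 = 3816
    Σ(formed) = 10352 kJ
  ΔH_I = 8205 − 10352 = −2147 kJ
Reaction II:
  Bonds broken (reactants):
    C≡C: 1 × 824 = 824
    C-C: 1 × 336 = 336
    C-H: 4 × 423 = 1692
    O=O: 4 × 503 = 2012
    Σ(broken) = 4864 kJ
  Bonds formed (products):
    C=O: 6 × 817 = 4902
    O-H: 4 × 477 = 1908
    Σ(formed) = 6810 kJ
  ΔH_II = 4864 − 6810 = −1946 kJ
ΔH_I − ΔH_II = −201 kJ, so reaction I has the more negative ΔH; |ΔH_I − ΔH_II| = 201 kJ.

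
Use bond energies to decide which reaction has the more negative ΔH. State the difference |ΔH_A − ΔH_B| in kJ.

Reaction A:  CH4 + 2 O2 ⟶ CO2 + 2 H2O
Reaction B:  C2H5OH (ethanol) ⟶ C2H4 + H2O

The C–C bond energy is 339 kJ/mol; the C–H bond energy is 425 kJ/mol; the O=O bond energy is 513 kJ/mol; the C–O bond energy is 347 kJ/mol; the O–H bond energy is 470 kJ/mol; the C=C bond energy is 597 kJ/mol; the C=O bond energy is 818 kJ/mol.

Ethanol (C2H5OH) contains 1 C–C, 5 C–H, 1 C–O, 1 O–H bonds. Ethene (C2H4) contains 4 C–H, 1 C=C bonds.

Reaction A:
  Bonds broken (reactants):
    C–H: 4 × 425 = 1700
    O=O: 2 × 513 = 1026
    Σ(broken) = 2726 kJ
  Bonds formed (products):
    C=O: 2 × 818 = 1636
    O–H: 4 × 470 = 1880
    Σ(formed) = 3516 kJ
  ΔH_A = 2726 − 3516 = −790 kJ
Reaction B:
  Bonds broken (reactants):
    C–C: 1 × 339 = 339
    C–H: 5 × 425 = 2125
    C–O: 1 × 347 = 347
    O–H: 1 × 470 = 470
    Σ(broken) = 3281 kJ
  Bonds formed (products):
    C–H: 4 × 425 = 1700
    C=C: 1 × 597 = 597
    O–H: 2 × 470 = 940
    Σ(formed) = 3237 kJ
  ΔH_B = 3281 − 3237 = +44 kJ
ΔH_A − ΔH_B = −834 kJ, so reaction A has the more negative ΔH; |ΔH_A − ΔH_B| = 834 kJ.

Reaction A, by 834 kJ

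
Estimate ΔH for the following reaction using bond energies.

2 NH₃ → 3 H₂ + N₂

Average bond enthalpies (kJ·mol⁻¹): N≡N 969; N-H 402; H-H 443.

Bonds broken (reactants):
  N-H: 6 × 402 = 2412
  Σ(broken) = 2412 kJ
Bonds formed (products):
  H-H: 3 × 443 = 1329
  N≡N: 1 × 969 = 969
  Σ(formed) = 2298 kJ
ΔH = Σ(broken) − Σ(formed) = 2412 − 2298 = +114 kJ

ΔH ≈ +114 kJ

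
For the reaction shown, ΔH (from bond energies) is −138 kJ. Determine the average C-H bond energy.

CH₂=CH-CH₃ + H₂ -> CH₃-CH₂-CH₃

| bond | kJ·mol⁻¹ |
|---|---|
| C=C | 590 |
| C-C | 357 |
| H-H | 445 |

D(C-H) ≈ 408 kJ/mol

Let D be the C-H bond energy.
Σ(broken) = 1×357 + 6×D + 1×590 + 1×445 = 1392 + 6D
Σ(formed) = 2×357 + 8×D = 714 + 8D
ΔH = Σ(broken) − Σ(formed) = (1392 + 6D) − (714 + 8D) = +678 − 2D
Setting this equal to −138 kJ gives 2D = 816, so D = 408 kJ/mol.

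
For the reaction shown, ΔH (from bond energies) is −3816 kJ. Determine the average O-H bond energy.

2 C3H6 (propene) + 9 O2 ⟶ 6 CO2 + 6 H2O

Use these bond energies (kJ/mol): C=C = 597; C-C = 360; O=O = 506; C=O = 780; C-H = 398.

D(O-H) ≈ 475 kJ/mol

Let D be the O-H bond energy.
Σ(broken) = 2×360 + 12×398 + 2×597 + 9×506 = 11244
Σ(formed) = 12×780 + 12×D = 9360 + 12D
ΔH = Σ(broken) − Σ(formed) = (11244) − (9360 + 12D) = +1884 − 12D
Setting this equal to −3816 kJ gives 12D = 5700, so D = 475 kJ/mol.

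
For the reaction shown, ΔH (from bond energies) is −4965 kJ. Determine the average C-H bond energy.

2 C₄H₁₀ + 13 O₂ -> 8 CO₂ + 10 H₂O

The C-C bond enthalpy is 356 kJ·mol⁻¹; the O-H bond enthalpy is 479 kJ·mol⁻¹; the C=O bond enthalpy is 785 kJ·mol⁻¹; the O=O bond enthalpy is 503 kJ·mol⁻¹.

D(C-H) ≈ 425 kJ/mol

Let D be the C-H bond energy.
Σ(broken) = 6×356 + 20×D + 13×503 = 8675 + 20D
Σ(formed) = 16×785 + 20×479 = 22140
ΔH = Σ(broken) − Σ(formed) = (8675 + 20D) − (22140) = −13465 + 20D
Setting this equal to −4965 kJ gives 20D = 8500, so D = 425 kJ/mol.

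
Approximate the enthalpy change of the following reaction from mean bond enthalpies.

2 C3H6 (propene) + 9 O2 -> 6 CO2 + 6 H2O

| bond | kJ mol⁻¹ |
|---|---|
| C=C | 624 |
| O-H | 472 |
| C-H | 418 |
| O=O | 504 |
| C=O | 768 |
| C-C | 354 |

ΔH ≈ −3372 kJ

Bonds broken (reactants):
  C-C: 2 × 354 = 708
  C-H: 12 × 418 = 5016
  C=C: 2 × 624 = 1248
  O=O: 9 × 504 = 4536
  Σ(broken) = 11508 kJ
Bonds formed (products):
  C=O: 12 × 768 = 9216
  O-H: 12 × 472 = 5664
  Σ(formed) = 14880 kJ
ΔH = Σ(broken) − Σ(formed) = 11508 − 14880 = −3372 kJ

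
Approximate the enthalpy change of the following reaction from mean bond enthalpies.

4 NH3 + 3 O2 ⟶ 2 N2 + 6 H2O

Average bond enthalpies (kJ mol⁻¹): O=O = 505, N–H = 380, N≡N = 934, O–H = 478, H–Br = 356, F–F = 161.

Bonds broken (reactants):
  N–H: 12 × 380 = 4560
  O=O: 3 × 505 = 1515
  Σ(broken) = 6075 kJ
Bonds formed (products):
  N≡N: 2 × 934 = 1868
  O–H: 12 × 478 = 5736
  Σ(formed) = 7604 kJ
ΔH = Σ(broken) − Σ(formed) = 6075 − 7604 = −1529 kJ

ΔH ≈ −1529 kJ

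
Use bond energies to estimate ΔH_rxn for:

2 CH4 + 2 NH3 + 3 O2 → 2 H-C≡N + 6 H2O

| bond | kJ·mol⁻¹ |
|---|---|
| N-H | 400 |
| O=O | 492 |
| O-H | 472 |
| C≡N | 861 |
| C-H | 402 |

ΔH ≈ −1098 kJ

Bonds broken (reactants):
  C-H: 8 × 402 = 3216
  N-H: 6 × 400 = 2400
  O=O: 3 × 492 = 1476
  Σ(broken) = 7092 kJ
Bonds formed (products):
  C≡N: 2 × 861 = 1722
  C-H: 2 × 402 = 804
  O-H: 12 × 472 = 5664
  Σ(formed) = 8190 kJ
ΔH = Σ(broken) − Σ(formed) = 7092 − 8190 = −1098 kJ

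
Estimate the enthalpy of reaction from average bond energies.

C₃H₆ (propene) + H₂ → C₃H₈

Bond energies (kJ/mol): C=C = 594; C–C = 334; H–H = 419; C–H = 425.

Bonds broken (reactants):
  C–C: 1 × 334 = 334
  C–H: 6 × 425 = 2550
  C=C: 1 × 594 = 594
  H–H: 1 × 419 = 419
  Σ(broken) = 3897 kJ
Bonds formed (products):
  C–C: 2 × 334 = 668
  C–H: 8 × 425 = 3400
  Σ(formed) = 4068 kJ
ΔH = Σ(broken) − Σ(formed) = 3897 − 4068 = −171 kJ

ΔH ≈ −171 kJ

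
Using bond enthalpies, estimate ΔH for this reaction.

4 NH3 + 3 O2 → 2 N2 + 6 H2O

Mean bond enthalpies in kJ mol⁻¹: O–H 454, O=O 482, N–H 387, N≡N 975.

ΔH ≈ −1308 kJ

Bonds broken (reactants):
  N–H: 12 × 387 = 4644
  O=O: 3 × 482 = 1446
  Σ(broken) = 6090 kJ
Bonds formed (products):
  N≡N: 2 × 975 = 1950
  O–H: 12 × 454 = 5448
  Σ(formed) = 7398 kJ
ΔH = Σ(broken) − Σ(formed) = 6090 − 7398 = −1308 kJ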